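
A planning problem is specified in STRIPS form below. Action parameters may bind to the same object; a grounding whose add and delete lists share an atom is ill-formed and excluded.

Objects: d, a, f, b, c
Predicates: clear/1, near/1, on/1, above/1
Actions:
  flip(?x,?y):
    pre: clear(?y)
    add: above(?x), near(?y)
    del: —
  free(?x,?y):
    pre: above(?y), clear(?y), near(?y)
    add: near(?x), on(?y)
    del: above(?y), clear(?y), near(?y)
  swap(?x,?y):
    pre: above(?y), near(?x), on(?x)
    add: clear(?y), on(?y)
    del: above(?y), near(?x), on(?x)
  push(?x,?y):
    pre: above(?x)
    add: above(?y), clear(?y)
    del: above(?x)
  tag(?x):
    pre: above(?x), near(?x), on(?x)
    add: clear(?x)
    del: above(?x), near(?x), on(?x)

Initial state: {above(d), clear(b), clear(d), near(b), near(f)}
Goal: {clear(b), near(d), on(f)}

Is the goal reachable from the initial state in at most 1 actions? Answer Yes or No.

1. push(d,f)  →  {above(f), clear(b), clear(d), clear(f), near(b), near(f)}
2. free(d,f)  →  {clear(b), clear(d), near(b), near(d), on(f)}
optimal plan length = 2; 2 > 1

No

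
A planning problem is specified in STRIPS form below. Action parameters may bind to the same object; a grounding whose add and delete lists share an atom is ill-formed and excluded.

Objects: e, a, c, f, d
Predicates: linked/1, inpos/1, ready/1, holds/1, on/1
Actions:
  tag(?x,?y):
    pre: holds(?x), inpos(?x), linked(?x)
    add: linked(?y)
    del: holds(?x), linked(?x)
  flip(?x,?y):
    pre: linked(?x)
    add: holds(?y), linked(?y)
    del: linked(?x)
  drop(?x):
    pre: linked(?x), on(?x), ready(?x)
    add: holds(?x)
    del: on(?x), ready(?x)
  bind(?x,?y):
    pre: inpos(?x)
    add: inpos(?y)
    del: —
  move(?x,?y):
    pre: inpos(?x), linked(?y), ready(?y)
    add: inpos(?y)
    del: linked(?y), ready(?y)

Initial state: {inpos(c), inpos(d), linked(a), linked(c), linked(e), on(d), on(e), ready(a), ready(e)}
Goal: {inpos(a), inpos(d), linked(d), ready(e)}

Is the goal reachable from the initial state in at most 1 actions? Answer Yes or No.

No

1. flip(e,d)  →  {holds(d), inpos(c), inpos(d), linked(a), linked(c), linked(d), on(d), on(e), ready(a), ready(e)}
2. bind(c,a)  →  {holds(d), inpos(a), inpos(c), inpos(d), linked(a), linked(c), linked(d), on(d), on(e), ready(a), ready(e)}
optimal plan length = 2; 2 > 1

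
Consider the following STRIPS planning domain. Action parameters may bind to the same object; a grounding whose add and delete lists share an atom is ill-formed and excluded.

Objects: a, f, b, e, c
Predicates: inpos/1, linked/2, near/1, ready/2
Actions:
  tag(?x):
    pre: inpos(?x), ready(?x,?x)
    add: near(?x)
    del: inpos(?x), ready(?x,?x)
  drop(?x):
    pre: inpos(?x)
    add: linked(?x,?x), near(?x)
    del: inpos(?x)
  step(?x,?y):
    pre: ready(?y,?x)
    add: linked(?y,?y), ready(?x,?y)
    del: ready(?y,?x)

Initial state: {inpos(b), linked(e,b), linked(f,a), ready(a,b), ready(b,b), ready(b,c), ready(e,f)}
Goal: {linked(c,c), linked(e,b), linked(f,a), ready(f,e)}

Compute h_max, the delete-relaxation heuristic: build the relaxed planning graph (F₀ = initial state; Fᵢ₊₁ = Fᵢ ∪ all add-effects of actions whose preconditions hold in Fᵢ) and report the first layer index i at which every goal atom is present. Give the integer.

F0 = init (7 atoms)
F1 = F0 ∪ {linked(a,a), linked(b,b), linked(e,e), near(b), ready(b,a), ready(c,b), ready(f,e)}  (14 atoms)
F2 = F1 ∪ {linked(c,c), linked(f,f)}  (16 atoms)
goal ⊆ F2  ⇒  h_max = 2

2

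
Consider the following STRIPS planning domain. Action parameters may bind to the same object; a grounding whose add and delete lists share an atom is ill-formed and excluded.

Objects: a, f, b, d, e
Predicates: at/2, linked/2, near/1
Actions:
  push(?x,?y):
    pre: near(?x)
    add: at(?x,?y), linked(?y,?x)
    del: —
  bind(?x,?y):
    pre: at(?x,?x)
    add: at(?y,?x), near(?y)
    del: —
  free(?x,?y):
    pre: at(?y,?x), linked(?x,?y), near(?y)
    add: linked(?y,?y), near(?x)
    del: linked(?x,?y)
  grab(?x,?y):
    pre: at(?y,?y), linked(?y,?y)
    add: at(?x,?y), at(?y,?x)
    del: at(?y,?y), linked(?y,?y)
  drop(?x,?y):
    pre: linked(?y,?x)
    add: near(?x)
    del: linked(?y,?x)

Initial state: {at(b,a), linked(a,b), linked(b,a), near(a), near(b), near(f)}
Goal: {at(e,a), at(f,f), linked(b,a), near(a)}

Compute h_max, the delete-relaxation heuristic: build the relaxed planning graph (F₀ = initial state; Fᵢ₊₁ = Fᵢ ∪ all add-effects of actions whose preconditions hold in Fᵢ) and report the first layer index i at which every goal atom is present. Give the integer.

2

F0 = init (6 atoms)
F1 = F0 ∪ {at(a,a), at(a,b), at(a,d), at(a,e), at(a,f), at(b,b), at(b,d), at(b,e), at(b,f), at(f,a), at(f,b), at(f,d), at(f,e), at(f,f), linked(a,a), linked(a,f), linked(b,b), linked(b,f), linked(d,a), linked(d,b), linked(d,f), linked(e,a), linked(e,b), linked(e,f), linked(f,a), linked(f,b), linked(f,f)}  (33 atoms)
F2 = F1 ∪ {at(d,a), at(d,b), at(d,f), at(e,a), at(e,b), at(e,f), near(d), near(e)}  (41 atoms)
goal ⊆ F2  ⇒  h_max = 2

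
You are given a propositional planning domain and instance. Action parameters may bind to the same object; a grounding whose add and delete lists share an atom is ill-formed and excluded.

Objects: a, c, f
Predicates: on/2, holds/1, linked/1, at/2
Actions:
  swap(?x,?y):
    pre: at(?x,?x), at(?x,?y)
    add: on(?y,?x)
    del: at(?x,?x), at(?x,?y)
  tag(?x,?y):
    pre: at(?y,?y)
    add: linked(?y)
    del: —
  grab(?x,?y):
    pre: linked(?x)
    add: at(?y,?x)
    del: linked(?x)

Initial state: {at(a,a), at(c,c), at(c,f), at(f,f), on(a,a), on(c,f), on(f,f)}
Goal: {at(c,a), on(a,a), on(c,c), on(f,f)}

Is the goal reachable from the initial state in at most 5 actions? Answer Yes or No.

Yes

1. swap(c,c)  →  {at(a,a), at(c,f), at(f,f), on(a,a), on(c,c), on(c,f), on(f,f)}
2. tag(a,a)  →  {at(a,a), at(c,f), at(f,f), linked(a), on(a,a), on(c,c), on(c,f), on(f,f)}
3. grab(a,c)  →  {at(a,a), at(c,a), at(c,f), at(f,f), on(a,a), on(c,c), on(c,f), on(f,f)}
optimal plan length = 3; 3 ≤ 5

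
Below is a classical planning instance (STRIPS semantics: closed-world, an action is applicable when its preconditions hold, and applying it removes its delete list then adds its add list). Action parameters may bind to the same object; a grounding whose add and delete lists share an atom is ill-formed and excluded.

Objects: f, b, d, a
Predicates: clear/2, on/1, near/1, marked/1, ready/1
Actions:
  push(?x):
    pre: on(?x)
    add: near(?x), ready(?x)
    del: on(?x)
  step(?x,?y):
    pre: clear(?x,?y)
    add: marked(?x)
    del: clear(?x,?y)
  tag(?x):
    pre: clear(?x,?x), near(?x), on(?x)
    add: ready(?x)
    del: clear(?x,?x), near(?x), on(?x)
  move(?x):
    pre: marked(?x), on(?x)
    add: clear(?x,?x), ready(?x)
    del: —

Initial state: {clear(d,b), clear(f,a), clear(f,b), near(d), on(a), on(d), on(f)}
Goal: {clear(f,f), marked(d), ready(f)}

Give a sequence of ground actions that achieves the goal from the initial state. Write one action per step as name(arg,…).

1. step(f,b)  →  {clear(d,b), clear(f,a), marked(f), near(d), on(a), on(d), on(f)}
2. step(d,b)  →  {clear(f,a), marked(d), marked(f), near(d), on(a), on(d), on(f)}
3. move(f)  →  {clear(f,a), clear(f,f), marked(d), marked(f), near(d), on(a), on(d), on(f), ready(f)}

step(f,b); step(d,b); move(f)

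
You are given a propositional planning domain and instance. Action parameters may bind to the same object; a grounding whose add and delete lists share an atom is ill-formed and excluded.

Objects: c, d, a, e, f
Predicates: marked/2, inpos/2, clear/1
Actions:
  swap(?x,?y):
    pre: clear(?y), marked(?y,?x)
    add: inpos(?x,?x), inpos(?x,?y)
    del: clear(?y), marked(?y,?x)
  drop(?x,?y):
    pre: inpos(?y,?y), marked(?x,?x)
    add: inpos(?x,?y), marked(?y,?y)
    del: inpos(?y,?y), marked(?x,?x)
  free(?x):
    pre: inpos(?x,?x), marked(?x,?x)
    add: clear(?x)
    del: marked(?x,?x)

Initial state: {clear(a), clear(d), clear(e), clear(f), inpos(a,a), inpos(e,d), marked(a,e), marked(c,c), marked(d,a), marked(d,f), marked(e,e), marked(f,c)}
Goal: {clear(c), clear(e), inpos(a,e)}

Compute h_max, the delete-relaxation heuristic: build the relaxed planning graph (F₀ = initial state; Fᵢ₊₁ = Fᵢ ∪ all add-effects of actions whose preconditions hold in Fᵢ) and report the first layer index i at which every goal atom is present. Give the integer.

F0 = init (12 atoms)
F1 = F0 ∪ {inpos(a,d), inpos(c,a), inpos(c,c), inpos(c,f), inpos(e,a), inpos(e,e), inpos(f,d), inpos(f,f), marked(a,a)}  (21 atoms)
F2 = F1 ∪ {clear(c), inpos(a,c), inpos(a,e), inpos(a,f), inpos(c,e), inpos(e,c), inpos(e,f), marked(f,f)}  (29 atoms)
goal ⊆ F2  ⇒  h_max = 2

2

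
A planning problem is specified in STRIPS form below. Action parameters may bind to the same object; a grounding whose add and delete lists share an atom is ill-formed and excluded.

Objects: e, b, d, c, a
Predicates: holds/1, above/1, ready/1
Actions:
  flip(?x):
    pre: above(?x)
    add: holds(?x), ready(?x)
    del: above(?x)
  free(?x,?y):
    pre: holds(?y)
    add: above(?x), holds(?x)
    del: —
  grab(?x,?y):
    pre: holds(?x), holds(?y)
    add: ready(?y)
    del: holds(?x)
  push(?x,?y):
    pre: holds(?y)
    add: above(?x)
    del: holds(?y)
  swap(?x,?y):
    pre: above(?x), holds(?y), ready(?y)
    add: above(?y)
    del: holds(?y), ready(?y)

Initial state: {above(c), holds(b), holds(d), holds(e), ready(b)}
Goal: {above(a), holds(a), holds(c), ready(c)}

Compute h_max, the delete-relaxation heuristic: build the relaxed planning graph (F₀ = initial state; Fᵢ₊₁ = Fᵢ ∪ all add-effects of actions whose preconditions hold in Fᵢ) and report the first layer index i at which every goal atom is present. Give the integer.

F0 = init (5 atoms)
F1 = F0 ∪ {above(a), above(b), above(d), above(e), holds(a), holds(c), ready(c), ready(d), ready(e)}  (14 atoms)
goal ⊆ F1  ⇒  h_max = 1

1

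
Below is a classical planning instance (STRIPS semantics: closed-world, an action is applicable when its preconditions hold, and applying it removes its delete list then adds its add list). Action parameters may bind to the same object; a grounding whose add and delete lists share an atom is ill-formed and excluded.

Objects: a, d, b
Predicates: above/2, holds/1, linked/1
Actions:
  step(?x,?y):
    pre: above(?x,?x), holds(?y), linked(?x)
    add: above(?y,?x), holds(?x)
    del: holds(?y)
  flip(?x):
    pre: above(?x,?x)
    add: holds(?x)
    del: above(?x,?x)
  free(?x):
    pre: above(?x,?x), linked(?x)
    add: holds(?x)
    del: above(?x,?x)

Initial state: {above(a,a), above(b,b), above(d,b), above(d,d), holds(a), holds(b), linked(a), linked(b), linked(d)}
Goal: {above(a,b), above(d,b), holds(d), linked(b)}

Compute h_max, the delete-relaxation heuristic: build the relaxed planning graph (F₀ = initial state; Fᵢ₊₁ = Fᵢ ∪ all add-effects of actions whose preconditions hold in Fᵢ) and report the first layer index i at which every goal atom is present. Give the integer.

1

F0 = init (9 atoms)
F1 = F0 ∪ {above(a,b), above(a,d), above(b,a), above(b,d), holds(d)}  (14 atoms)
goal ⊆ F1  ⇒  h_max = 1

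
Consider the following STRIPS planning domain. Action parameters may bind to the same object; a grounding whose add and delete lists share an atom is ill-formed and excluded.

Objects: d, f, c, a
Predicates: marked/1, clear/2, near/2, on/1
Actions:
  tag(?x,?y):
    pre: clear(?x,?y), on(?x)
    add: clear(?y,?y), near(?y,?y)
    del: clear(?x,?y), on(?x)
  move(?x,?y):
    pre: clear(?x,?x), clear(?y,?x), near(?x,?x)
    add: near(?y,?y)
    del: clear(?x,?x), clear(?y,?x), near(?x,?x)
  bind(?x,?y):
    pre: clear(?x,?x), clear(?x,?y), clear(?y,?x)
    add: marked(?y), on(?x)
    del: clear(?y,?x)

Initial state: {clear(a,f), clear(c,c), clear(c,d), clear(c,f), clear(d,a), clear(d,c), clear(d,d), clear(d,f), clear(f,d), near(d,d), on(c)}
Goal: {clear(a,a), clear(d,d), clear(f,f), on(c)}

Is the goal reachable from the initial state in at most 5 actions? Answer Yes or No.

1. tag(c,f)  →  {clear(a,f), clear(c,c), clear(c,d), clear(d,a), clear(d,c), clear(d,d), clear(d,f), clear(f,d), clear(f,f), near(d,d), near(f,f)}
2. bind(d,f)  →  {clear(a,f), clear(c,c), clear(c,d), clear(d,a), clear(d,c), clear(d,d), clear(d,f), clear(f,f), marked(f), near(d,d), near(f,f), on(d)}
3. tag(d,a)  →  {clear(a,a), clear(a,f), clear(c,c), clear(c,d), clear(d,c), clear(d,d), clear(d,f), clear(f,f), marked(f), near(a,a), near(d,d), near(f,f)}
4. bind(c,d)  →  {clear(a,a), clear(a,f), clear(c,c), clear(c,d), clear(d,d), clear(d,f), clear(f,f), marked(d), marked(f), near(a,a), near(d,d), near(f,f), on(c)}
optimal plan length = 4; 4 ≤ 5

Yes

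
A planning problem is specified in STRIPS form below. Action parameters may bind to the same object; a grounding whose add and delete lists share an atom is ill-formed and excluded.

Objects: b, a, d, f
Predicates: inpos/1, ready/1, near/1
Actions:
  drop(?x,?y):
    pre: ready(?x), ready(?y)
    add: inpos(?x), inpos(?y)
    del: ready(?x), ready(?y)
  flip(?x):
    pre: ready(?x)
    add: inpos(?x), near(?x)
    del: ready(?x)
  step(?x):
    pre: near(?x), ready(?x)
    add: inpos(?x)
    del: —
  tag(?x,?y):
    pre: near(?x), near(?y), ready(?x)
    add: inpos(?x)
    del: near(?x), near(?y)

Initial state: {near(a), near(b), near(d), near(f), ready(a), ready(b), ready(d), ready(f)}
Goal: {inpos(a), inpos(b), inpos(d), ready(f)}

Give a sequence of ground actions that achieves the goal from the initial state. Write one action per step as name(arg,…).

1. drop(b,b)  →  {inpos(b), near(a), near(b), near(d), near(f), ready(a), ready(d), ready(f)}
2. drop(a,d)  →  {inpos(a), inpos(b), inpos(d), near(a), near(b), near(d), near(f), ready(f)}

drop(b,b); drop(a,d)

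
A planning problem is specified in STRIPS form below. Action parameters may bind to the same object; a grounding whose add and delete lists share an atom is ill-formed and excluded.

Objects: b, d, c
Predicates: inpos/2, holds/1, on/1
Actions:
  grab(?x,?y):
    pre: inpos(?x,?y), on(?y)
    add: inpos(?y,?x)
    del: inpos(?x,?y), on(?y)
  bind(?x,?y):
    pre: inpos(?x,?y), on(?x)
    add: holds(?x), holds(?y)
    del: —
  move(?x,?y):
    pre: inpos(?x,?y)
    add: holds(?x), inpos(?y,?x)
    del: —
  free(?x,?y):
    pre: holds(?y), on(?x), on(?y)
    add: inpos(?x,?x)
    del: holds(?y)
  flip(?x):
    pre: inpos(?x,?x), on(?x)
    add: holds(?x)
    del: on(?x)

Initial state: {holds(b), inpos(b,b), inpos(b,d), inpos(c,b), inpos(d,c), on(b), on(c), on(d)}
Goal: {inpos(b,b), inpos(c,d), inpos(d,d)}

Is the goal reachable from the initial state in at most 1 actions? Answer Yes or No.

No

1. grab(d,c)  →  {holds(b), inpos(b,b), inpos(b,d), inpos(c,b), inpos(c,d), on(b), on(d)}
2. free(d,b)  →  {inpos(b,b), inpos(b,d), inpos(c,b), inpos(c,d), inpos(d,d), on(b), on(d)}
optimal plan length = 2; 2 > 1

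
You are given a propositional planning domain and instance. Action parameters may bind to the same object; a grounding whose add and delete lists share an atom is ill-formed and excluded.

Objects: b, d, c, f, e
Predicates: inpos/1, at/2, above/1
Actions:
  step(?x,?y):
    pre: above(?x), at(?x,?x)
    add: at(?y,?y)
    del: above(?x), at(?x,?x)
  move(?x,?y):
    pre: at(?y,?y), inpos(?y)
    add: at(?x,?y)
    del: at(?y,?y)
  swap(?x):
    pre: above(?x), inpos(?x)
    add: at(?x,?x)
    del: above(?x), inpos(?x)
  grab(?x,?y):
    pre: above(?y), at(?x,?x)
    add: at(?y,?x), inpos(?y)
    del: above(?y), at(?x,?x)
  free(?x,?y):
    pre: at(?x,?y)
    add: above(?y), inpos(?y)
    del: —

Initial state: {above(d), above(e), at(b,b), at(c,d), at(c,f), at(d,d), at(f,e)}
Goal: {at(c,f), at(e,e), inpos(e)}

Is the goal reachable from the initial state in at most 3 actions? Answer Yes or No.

1. step(d,e)  →  {above(e), at(b,b), at(c,d), at(c,f), at(e,e), at(f,e)}
2. grab(b,e)  →  {at(c,d), at(c,f), at(e,b), at(e,e), at(f,e), inpos(e)}
optimal plan length = 2; 2 ≤ 3

Yes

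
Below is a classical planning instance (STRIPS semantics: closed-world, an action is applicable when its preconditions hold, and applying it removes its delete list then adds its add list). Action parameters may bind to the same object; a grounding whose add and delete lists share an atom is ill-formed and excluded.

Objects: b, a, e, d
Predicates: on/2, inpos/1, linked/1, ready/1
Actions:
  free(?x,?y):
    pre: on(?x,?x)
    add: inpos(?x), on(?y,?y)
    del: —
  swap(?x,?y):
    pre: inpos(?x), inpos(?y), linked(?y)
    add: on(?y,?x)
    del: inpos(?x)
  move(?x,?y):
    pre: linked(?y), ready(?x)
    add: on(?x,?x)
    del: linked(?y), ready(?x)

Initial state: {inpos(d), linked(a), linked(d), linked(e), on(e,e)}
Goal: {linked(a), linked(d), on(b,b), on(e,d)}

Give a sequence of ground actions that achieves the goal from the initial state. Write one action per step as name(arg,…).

free(e,b); swap(d,e)

1. free(e,b)  →  {inpos(d), inpos(e), linked(a), linked(d), linked(e), on(b,b), on(e,e)}
2. swap(d,e)  →  {inpos(e), linked(a), linked(d), linked(e), on(b,b), on(e,d), on(e,e)}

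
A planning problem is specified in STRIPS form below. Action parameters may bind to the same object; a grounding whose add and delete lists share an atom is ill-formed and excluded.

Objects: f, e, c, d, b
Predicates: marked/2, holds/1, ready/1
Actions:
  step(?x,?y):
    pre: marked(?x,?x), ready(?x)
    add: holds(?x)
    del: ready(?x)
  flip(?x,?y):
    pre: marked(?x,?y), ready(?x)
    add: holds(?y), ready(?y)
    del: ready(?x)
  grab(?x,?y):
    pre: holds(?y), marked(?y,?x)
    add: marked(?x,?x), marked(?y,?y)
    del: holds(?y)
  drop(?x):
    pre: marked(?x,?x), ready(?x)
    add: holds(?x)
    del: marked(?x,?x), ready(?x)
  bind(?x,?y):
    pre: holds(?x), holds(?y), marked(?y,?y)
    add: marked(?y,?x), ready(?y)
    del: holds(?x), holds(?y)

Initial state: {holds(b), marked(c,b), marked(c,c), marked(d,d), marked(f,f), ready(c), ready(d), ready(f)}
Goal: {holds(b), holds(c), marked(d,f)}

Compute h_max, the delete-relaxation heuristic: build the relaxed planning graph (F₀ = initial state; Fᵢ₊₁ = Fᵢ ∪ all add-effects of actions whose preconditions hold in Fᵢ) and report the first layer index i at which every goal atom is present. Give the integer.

F0 = init (8 atoms)
F1 = F0 ∪ {holds(c), holds(d), holds(f), ready(b)}  (12 atoms)
F2 = F1 ∪ {marked(b,b), marked(c,d), marked(c,f), marked(d,b), marked(d,c), marked(d,f), marked(f,b), marked(f,c), marked(f,d)}  (21 atoms)
goal ⊆ F2  ⇒  h_max = 2

2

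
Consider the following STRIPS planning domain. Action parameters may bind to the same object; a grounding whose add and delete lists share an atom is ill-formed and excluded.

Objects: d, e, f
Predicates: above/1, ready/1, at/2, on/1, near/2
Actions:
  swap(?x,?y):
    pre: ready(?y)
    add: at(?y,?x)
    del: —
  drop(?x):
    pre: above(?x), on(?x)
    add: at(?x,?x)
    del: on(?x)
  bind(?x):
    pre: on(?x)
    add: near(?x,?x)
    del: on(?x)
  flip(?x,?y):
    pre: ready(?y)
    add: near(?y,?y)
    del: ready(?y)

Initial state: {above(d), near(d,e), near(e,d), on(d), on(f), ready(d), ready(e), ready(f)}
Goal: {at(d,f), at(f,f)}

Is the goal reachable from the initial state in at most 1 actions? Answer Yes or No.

No

1. swap(f,d)  →  {above(d), at(d,f), near(d,e), near(e,d), on(d), on(f), ready(d), ready(e), ready(f)}
2. swap(f,f)  →  {above(d), at(d,f), at(f,f), near(d,e), near(e,d), on(d), on(f), ready(d), ready(e), ready(f)}
optimal plan length = 2; 2 > 1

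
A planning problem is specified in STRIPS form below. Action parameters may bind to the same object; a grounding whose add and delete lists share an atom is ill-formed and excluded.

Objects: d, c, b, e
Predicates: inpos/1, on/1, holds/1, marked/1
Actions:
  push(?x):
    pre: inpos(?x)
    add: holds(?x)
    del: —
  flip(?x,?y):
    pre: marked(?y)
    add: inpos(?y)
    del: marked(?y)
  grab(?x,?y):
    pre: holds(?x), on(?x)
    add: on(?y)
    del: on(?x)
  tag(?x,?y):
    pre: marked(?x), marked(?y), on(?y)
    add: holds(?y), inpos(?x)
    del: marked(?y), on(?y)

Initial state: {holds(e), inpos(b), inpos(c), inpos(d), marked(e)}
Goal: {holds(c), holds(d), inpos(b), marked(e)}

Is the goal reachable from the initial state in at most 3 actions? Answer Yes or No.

1. push(d)  →  {holds(d), holds(e), inpos(b), inpos(c), inpos(d), marked(e)}
2. push(c)  →  {holds(c), holds(d), holds(e), inpos(b), inpos(c), inpos(d), marked(e)}
optimal plan length = 2; 2 ≤ 3

Yes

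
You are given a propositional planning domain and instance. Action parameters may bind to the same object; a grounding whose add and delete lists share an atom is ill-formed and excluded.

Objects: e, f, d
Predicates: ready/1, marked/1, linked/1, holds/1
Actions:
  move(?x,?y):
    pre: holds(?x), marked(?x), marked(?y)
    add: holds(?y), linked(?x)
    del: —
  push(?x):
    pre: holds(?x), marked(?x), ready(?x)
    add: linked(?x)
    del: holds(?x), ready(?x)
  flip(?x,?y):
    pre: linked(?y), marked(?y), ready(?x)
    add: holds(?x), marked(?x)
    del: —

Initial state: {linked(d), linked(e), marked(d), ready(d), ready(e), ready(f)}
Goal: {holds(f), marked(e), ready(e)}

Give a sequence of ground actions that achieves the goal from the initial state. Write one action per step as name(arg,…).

flip(e,d); flip(f,e)

1. flip(e,d)  →  {holds(e), linked(d), linked(e), marked(d), marked(e), ready(d), ready(e), ready(f)}
2. flip(f,e)  →  {holds(e), holds(f), linked(d), linked(e), marked(d), marked(e), marked(f), ready(d), ready(e), ready(f)}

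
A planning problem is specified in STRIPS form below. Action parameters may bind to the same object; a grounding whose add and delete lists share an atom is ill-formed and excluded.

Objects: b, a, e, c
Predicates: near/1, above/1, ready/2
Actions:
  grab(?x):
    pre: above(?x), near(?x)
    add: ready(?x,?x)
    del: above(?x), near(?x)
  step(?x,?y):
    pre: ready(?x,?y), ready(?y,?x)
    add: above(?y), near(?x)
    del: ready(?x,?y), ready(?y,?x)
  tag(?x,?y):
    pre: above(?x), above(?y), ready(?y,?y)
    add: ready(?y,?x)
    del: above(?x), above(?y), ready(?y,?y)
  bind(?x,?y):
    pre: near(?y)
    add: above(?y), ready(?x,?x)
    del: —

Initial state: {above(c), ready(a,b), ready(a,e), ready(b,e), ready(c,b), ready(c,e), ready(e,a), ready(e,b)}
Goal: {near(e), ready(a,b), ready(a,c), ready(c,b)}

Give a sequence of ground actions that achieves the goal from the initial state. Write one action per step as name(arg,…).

step(e,a); bind(a,e); tag(c,a)

1. step(e,a)  →  {above(a), above(c), near(e), ready(a,b), ready(b,e), ready(c,b), ready(c,e), ready(e,b)}
2. bind(a,e)  →  {above(a), above(c), above(e), near(e), ready(a,a), ready(a,b), ready(b,e), ready(c,b), ready(c,e), ready(e,b)}
3. tag(c,a)  →  {above(e), near(e), ready(a,b), ready(a,c), ready(b,e), ready(c,b), ready(c,e), ready(e,b)}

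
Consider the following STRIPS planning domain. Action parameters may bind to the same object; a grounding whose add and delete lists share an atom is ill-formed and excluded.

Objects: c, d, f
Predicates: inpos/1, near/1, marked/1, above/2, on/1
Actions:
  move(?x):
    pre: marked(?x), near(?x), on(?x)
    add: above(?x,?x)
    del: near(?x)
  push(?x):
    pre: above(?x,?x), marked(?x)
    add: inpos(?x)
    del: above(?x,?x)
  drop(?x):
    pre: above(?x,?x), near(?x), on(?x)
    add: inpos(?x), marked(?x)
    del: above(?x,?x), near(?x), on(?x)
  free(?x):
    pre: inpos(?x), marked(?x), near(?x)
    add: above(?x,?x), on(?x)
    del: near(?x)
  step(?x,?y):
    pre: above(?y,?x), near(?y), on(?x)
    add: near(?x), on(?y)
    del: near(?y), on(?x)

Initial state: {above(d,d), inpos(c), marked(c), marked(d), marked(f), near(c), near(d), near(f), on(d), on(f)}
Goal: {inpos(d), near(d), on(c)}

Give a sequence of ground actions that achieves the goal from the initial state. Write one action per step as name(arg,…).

1. push(d)  →  {inpos(c), inpos(d), marked(c), marked(d), marked(f), near(c), near(d), near(f), on(d), on(f)}
2. free(c)  →  {above(c,c), inpos(c), inpos(d), marked(c), marked(d), marked(f), near(d), near(f), on(c), on(d), on(f)}

push(d); free(c)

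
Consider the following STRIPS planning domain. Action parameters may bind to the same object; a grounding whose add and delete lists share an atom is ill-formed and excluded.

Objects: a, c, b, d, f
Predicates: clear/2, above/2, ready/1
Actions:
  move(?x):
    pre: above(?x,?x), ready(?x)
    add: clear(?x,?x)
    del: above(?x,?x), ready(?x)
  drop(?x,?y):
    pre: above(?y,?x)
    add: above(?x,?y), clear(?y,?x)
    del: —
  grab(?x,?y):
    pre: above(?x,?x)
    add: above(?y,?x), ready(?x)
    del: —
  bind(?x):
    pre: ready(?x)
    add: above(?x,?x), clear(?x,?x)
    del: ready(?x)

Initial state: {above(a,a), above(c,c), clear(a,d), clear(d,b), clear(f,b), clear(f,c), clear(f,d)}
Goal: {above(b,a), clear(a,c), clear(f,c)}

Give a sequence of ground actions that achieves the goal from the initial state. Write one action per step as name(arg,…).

1. grab(a,b)  →  {above(a,a), above(b,a), above(c,c), clear(a,d), clear(d,b), clear(f,b), clear(f,c), clear(f,d), ready(a)}
2. grab(c,a)  →  {above(a,a), above(a,c), above(b,a), above(c,c), clear(a,d), clear(d,b), clear(f,b), clear(f,c), clear(f,d), ready(a), ready(c)}
3. drop(c,a)  →  {above(a,a), above(a,c), above(b,a), above(c,a), above(c,c), clear(a,c), clear(a,d), clear(d,b), clear(f,b), clear(f,c), clear(f,d), ready(a), ready(c)}

grab(a,b); grab(c,a); drop(c,a)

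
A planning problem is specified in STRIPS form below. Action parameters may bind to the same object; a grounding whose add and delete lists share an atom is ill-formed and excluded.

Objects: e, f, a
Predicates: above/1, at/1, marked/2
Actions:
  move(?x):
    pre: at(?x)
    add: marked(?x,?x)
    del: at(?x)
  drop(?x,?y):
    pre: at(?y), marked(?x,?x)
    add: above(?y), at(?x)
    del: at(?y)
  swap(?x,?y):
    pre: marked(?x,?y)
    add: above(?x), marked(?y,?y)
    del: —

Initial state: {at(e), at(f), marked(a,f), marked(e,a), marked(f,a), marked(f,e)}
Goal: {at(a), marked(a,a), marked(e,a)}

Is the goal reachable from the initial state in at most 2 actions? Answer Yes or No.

Yes

1. swap(e,a)  →  {above(e), at(e), at(f), marked(a,a), marked(a,f), marked(e,a), marked(f,a), marked(f,e)}
2. drop(a,e)  →  {above(e), at(a), at(f), marked(a,a), marked(a,f), marked(e,a), marked(f,a), marked(f,e)}
optimal plan length = 2; 2 ≤ 2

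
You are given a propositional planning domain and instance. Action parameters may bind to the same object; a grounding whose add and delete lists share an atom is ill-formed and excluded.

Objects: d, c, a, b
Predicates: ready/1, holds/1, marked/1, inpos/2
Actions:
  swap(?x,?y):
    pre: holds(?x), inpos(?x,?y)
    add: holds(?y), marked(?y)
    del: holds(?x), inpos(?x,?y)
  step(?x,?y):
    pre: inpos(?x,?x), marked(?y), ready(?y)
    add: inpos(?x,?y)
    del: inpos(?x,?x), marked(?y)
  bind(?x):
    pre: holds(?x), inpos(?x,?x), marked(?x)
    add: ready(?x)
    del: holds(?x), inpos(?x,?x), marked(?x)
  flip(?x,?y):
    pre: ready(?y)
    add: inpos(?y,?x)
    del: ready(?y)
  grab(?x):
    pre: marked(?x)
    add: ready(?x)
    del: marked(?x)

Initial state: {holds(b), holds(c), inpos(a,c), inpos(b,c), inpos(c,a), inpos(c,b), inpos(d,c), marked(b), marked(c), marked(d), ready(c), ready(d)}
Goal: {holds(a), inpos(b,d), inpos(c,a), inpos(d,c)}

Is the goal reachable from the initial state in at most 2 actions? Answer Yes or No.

1. swap(c,a)  →  {holds(a), holds(b), inpos(a,c), inpos(b,c), inpos(c,b), inpos(d,c), marked(a), marked(b), marked(c), marked(d), ready(c), ready(d)}
2. flip(a,c)  →  {holds(a), holds(b), inpos(a,c), inpos(b,c), inpos(c,a), inpos(c,b), inpos(d,c), marked(a), marked(b), marked(c), marked(d), ready(d)}
3. grab(b)  →  {holds(a), holds(b), inpos(a,c), inpos(b,c), inpos(c,a), inpos(c,b), inpos(d,c), marked(a), marked(c), marked(d), ready(b), ready(d)}
4. flip(d,b)  →  {holds(a), holds(b), inpos(a,c), inpos(b,c), inpos(b,d), inpos(c,a), inpos(c,b), inpos(d,c), marked(a), marked(c), marked(d), ready(d)}
optimal plan length = 4; 4 > 2

No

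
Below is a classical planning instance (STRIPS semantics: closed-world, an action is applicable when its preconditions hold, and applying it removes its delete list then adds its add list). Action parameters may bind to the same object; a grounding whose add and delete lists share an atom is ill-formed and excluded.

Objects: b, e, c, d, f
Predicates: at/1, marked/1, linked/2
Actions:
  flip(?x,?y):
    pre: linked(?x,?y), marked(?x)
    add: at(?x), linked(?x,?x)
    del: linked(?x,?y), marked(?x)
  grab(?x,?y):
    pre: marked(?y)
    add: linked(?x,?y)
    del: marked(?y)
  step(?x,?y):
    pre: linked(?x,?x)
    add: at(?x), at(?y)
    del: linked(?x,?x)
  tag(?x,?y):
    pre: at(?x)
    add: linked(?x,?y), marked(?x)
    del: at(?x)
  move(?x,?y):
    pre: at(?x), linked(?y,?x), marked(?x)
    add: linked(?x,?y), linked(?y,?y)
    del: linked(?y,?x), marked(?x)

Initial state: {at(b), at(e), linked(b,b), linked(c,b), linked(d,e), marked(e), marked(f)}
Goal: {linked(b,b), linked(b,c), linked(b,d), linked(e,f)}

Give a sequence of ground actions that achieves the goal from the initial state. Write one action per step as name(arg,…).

grab(b,e); grab(e,f); tag(b,c); flip(b,e); tag(b,d)

1. grab(b,e)  →  {at(b), at(e), linked(b,b), linked(b,e), linked(c,b), linked(d,e), marked(f)}
2. grab(e,f)  →  {at(b), at(e), linked(b,b), linked(b,e), linked(c,b), linked(d,e), linked(e,f)}
3. tag(b,c)  →  {at(e), linked(b,b), linked(b,c), linked(b,e), linked(c,b), linked(d,e), linked(e,f), marked(b)}
4. flip(b,e)  →  {at(b), at(e), linked(b,b), linked(b,c), linked(c,b), linked(d,e), linked(e,f)}
5. tag(b,d)  →  {at(e), linked(b,b), linked(b,c), linked(b,d), linked(c,b), linked(d,e), linked(e,f), marked(b)}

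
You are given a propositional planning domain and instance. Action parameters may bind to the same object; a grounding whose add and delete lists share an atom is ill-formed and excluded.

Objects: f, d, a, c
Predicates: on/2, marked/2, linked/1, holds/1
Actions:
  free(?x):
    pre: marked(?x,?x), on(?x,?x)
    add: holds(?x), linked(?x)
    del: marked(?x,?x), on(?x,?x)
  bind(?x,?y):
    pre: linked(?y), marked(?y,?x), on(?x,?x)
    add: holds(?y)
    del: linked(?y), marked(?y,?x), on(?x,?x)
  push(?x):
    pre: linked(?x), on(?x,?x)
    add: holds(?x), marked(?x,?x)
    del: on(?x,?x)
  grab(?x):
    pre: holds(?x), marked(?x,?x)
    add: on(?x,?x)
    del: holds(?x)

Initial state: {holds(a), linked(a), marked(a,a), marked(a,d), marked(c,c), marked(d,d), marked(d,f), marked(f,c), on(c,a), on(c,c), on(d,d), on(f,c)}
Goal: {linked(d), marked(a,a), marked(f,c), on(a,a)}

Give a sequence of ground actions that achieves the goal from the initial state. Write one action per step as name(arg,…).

free(d); grab(a)

1. free(d)  →  {holds(a), holds(d), linked(a), linked(d), marked(a,a), marked(a,d), marked(c,c), marked(d,f), marked(f,c), on(c,a), on(c,c), on(f,c)}
2. grab(a)  →  {holds(d), linked(a), linked(d), marked(a,a), marked(a,d), marked(c,c), marked(d,f), marked(f,c), on(a,a), on(c,a), on(c,c), on(f,c)}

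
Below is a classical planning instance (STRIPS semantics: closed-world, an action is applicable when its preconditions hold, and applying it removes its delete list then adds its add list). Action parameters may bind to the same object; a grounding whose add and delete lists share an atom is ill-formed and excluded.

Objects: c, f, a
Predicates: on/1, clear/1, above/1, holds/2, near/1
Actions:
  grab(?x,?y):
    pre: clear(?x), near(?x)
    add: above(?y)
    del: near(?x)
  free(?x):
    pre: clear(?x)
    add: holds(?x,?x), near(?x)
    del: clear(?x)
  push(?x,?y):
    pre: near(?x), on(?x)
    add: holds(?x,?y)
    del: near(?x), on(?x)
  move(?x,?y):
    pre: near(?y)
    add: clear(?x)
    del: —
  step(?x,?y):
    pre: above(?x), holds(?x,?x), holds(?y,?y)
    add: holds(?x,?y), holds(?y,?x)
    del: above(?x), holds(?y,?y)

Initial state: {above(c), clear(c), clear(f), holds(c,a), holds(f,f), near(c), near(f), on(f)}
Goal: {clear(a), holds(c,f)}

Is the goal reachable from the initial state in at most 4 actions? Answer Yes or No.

Yes

1. free(c)  →  {above(c), clear(f), holds(c,a), holds(c,c), holds(f,f), near(c), near(f), on(f)}
2. move(a,c)  →  {above(c), clear(a), clear(f), holds(c,a), holds(c,c), holds(f,f), near(c), near(f), on(f)}
3. step(c,f)  →  {clear(a), clear(f), holds(c,a), holds(c,c), holds(c,f), holds(f,c), near(c), near(f), on(f)}
optimal plan length = 3; 3 ≤ 4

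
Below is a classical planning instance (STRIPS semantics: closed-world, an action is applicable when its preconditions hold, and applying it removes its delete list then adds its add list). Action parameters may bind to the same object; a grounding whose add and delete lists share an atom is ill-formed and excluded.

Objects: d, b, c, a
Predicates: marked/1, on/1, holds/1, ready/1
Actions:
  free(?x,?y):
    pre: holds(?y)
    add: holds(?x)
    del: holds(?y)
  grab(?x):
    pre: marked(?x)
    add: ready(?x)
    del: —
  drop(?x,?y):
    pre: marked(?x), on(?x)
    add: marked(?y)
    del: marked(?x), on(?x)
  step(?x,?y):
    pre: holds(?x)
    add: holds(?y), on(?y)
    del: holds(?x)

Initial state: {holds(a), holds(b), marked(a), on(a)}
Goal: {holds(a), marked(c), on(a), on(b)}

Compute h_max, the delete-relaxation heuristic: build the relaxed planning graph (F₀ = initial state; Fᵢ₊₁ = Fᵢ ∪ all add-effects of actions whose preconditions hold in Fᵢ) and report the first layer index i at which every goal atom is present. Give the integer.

1

F0 = init (4 atoms)
F1 = F0 ∪ {holds(c), holds(d), marked(b), marked(c), marked(d), on(b), on(c), on(d), ready(a)}  (13 atoms)
goal ⊆ F1  ⇒  h_max = 1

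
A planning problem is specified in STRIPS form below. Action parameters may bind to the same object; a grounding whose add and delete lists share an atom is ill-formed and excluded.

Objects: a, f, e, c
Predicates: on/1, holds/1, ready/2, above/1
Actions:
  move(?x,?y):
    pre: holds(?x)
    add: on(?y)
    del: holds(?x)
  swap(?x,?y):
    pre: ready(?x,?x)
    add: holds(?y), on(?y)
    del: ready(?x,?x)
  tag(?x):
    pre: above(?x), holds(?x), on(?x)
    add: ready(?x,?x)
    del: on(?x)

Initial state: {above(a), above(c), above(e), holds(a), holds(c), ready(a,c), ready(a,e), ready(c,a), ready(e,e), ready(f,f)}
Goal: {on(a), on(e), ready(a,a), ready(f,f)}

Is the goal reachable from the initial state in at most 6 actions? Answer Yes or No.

1. move(a,e)  →  {above(a), above(c), above(e), holds(c), on(e), ready(a,c), ready(a,e), ready(c,a), ready(e,e), ready(f,f)}
2. swap(e,a)  →  {above(a), above(c), above(e), holds(a), holds(c), on(a), on(e), ready(a,c), ready(a,e), ready(c,a), ready(f,f)}
3. tag(a)  →  {above(a), above(c), above(e), holds(a), holds(c), on(e), ready(a,a), ready(a,c), ready(a,e), ready(c,a), ready(f,f)}
4. move(a,a)  →  {above(a), above(c), above(e), holds(c), on(a), on(e), ready(a,a), ready(a,c), ready(a,e), ready(c,a), ready(f,f)}
optimal plan length = 4; 4 ≤ 6

Yes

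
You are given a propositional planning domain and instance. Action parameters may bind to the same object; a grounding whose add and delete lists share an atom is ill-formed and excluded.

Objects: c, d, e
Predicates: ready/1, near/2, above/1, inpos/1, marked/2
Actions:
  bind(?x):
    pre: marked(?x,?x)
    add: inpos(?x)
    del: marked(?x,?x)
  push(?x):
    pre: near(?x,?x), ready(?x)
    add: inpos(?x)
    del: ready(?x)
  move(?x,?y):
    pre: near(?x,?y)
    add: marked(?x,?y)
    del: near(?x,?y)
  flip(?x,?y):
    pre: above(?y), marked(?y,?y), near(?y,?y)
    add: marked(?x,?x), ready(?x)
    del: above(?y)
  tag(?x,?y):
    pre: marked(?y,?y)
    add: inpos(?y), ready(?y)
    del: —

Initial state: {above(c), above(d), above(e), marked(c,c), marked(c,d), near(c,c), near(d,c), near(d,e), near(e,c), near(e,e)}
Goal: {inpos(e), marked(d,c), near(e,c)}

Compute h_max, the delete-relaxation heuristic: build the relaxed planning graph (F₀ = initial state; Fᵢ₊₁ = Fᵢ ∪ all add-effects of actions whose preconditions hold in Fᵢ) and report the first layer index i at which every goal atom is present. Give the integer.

F0 = init (10 atoms)
F1 = F0 ∪ {inpos(c), marked(d,c), marked(d,d), marked(d,e), marked(e,c), marked(e,e), ready(c), ready(d), ready(e)}  (19 atoms)
F2 = F1 ∪ {inpos(d), inpos(e)}  (21 atoms)
goal ⊆ F2  ⇒  h_max = 2

2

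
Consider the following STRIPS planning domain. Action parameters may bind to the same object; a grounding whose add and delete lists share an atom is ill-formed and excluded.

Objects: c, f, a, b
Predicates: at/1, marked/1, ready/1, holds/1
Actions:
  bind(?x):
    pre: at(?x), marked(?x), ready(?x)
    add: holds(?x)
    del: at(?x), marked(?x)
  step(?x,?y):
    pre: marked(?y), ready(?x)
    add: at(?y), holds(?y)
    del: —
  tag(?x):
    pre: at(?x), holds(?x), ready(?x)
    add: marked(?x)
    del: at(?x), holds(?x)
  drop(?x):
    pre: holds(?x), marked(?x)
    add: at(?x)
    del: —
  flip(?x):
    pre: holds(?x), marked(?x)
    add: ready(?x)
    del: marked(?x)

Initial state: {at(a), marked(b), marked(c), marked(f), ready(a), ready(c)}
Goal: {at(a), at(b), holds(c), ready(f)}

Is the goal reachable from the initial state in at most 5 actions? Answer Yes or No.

1. step(c,c)  →  {at(a), at(c), holds(c), marked(b), marked(c), marked(f), ready(a), ready(c)}
2. step(c,f)  →  {at(a), at(c), at(f), holds(c), holds(f), marked(b), marked(c), marked(f), ready(a), ready(c)}
3. step(c,b)  →  {at(a), at(b), at(c), at(f), holds(b), holds(c), holds(f), marked(b), marked(c), marked(f), ready(a), ready(c)}
4. flip(f)  →  {at(a), at(b), at(c), at(f), holds(b), holds(c), holds(f), marked(b), marked(c), ready(a), ready(c), ready(f)}
optimal plan length = 4; 4 ≤ 5

Yes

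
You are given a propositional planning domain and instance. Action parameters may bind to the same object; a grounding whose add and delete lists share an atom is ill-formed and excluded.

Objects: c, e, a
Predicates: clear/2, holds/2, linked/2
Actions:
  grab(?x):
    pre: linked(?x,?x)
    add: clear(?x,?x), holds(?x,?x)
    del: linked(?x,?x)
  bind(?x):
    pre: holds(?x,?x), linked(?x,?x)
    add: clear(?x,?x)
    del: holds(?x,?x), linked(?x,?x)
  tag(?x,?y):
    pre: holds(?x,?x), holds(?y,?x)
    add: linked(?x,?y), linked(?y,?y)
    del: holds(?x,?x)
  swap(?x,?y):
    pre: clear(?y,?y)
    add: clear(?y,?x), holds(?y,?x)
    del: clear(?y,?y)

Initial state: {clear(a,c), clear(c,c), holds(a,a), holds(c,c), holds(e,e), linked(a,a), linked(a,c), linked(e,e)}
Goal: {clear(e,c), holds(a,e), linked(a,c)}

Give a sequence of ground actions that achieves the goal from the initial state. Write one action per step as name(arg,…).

1. grab(e)  →  {clear(a,c), clear(c,c), clear(e,e), holds(a,a), holds(c,c), holds(e,e), linked(a,a), linked(a,c)}
2. grab(a)  →  {clear(a,a), clear(a,c), clear(c,c), clear(e,e), holds(a,a), holds(c,c), holds(e,e), linked(a,c)}
3. swap(c,e)  →  {clear(a,a), clear(a,c), clear(c,c), clear(e,c), holds(a,a), holds(c,c), holds(e,c), holds(e,e), linked(a,c)}
4. swap(e,a)  →  {clear(a,c), clear(a,e), clear(c,c), clear(e,c), holds(a,a), holds(a,e), holds(c,c), holds(e,c), holds(e,e), linked(a,c)}

grab(e); grab(a); swap(c,e); swap(e,a)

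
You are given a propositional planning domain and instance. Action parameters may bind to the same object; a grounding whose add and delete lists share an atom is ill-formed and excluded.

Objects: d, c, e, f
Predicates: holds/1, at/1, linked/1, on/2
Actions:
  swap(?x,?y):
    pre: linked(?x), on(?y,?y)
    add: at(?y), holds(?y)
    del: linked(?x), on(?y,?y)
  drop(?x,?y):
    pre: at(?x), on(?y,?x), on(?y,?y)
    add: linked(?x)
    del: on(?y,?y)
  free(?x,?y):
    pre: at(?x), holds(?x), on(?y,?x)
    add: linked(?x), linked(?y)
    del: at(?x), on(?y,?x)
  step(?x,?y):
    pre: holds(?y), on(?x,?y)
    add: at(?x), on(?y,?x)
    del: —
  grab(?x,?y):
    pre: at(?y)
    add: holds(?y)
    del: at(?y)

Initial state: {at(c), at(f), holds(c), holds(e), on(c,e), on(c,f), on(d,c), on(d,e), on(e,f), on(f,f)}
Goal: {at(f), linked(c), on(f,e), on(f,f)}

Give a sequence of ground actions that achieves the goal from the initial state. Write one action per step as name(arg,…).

1. free(c,d)  →  {at(f), holds(c), holds(e), linked(c), linked(d), on(c,e), on(c,f), on(d,e), on(e,f), on(f,f)}
2. grab(d,f)  →  {holds(c), holds(e), holds(f), linked(c), linked(d), on(c,e), on(c,f), on(d,e), on(e,f), on(f,f)}
3. step(e,f)  →  {at(e), holds(c), holds(e), holds(f), linked(c), linked(d), on(c,e), on(c,f), on(d,e), on(e,f), on(f,e), on(f,f)}
4. step(f,e)  →  {at(e), at(f), holds(c), holds(e), holds(f), linked(c), linked(d), on(c,e), on(c,f), on(d,e), on(e,f), on(f,e), on(f,f)}

free(c,d); grab(d,f); step(e,f); step(f,e)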